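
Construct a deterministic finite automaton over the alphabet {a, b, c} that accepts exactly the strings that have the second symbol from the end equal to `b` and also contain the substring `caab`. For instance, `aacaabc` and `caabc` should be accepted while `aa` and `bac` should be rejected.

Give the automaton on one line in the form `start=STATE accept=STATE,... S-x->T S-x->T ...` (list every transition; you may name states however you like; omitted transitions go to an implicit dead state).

start=S0 accept=S5,S6 S0-a->S0 S0-b->S0 S0-c->S1 S1-a->S2 S1-b->S0 S1-c->S1 S2-a->S3 S2-b->S0 S2-c->S1 S3-a->S0 S3-b->S4 S3-c->S1 S4-a->S5 S4-b->S6 S4-c->S5 S5-a->S7 S5-b->S4 S5-c->S7 S6-a->S5 S6-b->S6 S6-c->S5 S7-a->S7 S7-b->S4 S7-c->S7

Run two small machines in parallel and take their product. The first has 13 states tracking the last 2 symbols read; the second has 5 states tracking whether and how much of `caab` has been seen. A product state is a pair (one from each), accepting exactly when both do. Minimizing collapses redundant product states.
8 states suffice.
        a   b   c  
>  S0   S0  S0  S1 
   S1   S2  S0  S1 
   S2   S3  S0  S1 
   S3   S0  S4  S1 
   S4   S5  S6  S5 
 * S5   S7  S4  S7 
 * S6   S5  S6  S5 
   S7   S7  S4  S7 
(> = start, * = accepting)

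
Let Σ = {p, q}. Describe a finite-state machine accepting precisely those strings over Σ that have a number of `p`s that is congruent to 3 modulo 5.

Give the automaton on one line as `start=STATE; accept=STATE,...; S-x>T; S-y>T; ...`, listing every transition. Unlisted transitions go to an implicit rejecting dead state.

start=S0; accept=S3; S0-p>S1; S0-q>S0; S1-p>S2; S1-q>S1; S2-p>S3; S2-q>S2; S3-p>S4; S3-q>S3; S4-p>S0; S4-q>S4

The only thing that matters is how many `p`s have appeared, reduced mod 5. Use one state per residue: S0 for 0, …, S4 for 4. Reading `p` moves to the next residue; anything else stays put. S3 is accepting.
5 states suffice.
        p   q  
>  S0   S1  S0 
   S1   S2  S1 
   S2   S3  S2 
 * S3   S4  S3 
   S4   S0  S4 
(> = start, * = accepting)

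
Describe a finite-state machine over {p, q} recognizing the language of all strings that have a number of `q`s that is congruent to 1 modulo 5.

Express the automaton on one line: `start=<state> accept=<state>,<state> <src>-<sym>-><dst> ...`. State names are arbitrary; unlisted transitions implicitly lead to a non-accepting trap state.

start=A accept=B A-p->A A-q->B B-p->B B-q->C C-p->C C-q->D D-p->D D-q->E E-p->E E-q->A

Keep the running count of `q`s modulo 5: each `q` advances along the cycle A → B → C → D → E → A while other symbols loop. Accept at B.
A 5-state machine:
       p  q 
>  A   A  B 
 * B   B  C 
   C   C  D 
   D   D  E 
   E   E  A 
(> = start, * = accepting)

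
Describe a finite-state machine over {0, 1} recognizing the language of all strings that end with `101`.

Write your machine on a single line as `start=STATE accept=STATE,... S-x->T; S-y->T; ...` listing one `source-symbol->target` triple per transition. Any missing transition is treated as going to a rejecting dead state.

start=A; accept=D; A-0->A; A-1->B; B-0->C; B-1->B; C-0->A; C-1->D; D-0->C; D-1->B

Remember how much of `101` the current input suffix matches. State A means no match yet; B means the last symbol is `1`; C means the last 2 symbols are `10`; D means the last 3 symbols are `101`. Only D accepts. On a mismatch, fall back to the longest proper suffix that is still a prefix of `101`.
4 states suffice.
       0  1 
>  A   A  B 
   B   C  B 
   C   A  D 
 * D   C  B 
(> = start, * = accepting)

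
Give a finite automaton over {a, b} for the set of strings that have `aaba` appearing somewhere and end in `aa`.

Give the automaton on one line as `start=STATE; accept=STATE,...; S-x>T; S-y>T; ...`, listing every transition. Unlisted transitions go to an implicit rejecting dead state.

Handle the two conditions separately and then intersect. The first has 5 states tracking whether and how much of `aaba` has been seen; the second has 3 states tracking how much of the suffix `aa` has currently been matched. A product state is a pair (one from each), accepting exactly when both do.
A 7-state machine:
        a   b  
>  S0   S1  S0 
   S1   S2  S0 
   S2   S2  S3 
   S3   S4  S0 
   S4   S5  S6 
 * S5   S5  S6 
   S6   S4  S6 
(> = start, * = accepting)

start=S0; accept=S5; S0-a>S1; S0-b>S0; S1-a>S2; S1-b>S0; S2-a>S2; S2-b>S3; S3-a>S4; S3-b>S0; S4-a>S5; S4-b>S6; S5-a>S5; S5-b>S6; S6-a>S4; S6-b>S6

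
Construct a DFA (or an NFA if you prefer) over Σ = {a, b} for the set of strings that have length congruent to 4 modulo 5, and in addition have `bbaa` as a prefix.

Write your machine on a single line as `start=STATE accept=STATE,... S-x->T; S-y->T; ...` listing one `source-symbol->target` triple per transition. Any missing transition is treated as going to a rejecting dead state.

start=q0; accept=q5; q0-a->q1; q0-b->q2; q1-a->q1; q1-b->q1; q2-a->q1; q2-b->q3; q3-a->q4; q3-b->q1; q4-a->q5; q4-b->q1; q5-a->q6; q5-b->q6; q6-a->q7; q6-b->q7; q7-a->q8; q7-b->q8; q8-a->q9; q8-b->q9; q9-a->q5; q9-b->q5

Build one automaton per condition and run them in lockstep. One (5 states) tracks the input length modulo 5; the other (6 states) tracks whether the input so far still matches the prefix `bbaa`. Each combined state is a pair, one component from each; accept when both components accept. After merging equivalent states the machine shrinks.
A 10-state machine:
        a   b  
>  q0   q1  q2 
   q1   q1  q1 
   q2   q1  q3 
   q3   q4  q1 
   q4   q5  q1 
 * q5   q6  q6 
   q6   q7  q7 
   q7   q8  q8 
   q8   q9  q9 
   q9   q5  q5 
(> = start, * = accepting)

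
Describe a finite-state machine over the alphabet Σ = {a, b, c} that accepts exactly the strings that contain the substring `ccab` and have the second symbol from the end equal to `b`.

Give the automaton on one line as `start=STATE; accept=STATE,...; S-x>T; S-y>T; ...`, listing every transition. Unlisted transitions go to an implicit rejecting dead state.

Run two small machines in parallel and take their product. The first has 5 states tracking whether and how much of `ccab` has been seen; the second has 13 states tracking the last 2 symbols read. A product state is a pair (one from each), accepting exactly when both do. Minimizing collapses redundant product states.
        a   b   c  
>  q0   q0  q0  q1 
   q1   q0  q0  q2 
   q2   q3  q0  q2 
   q3   q0  q4  q1 
   q4   q5  q6  q5 
 * q5   q7  q4  q7 
 * q6   q5  q6  q5 
   q7   q7  q4  q7 
(> = start, * = accepting)

start=q0; accept=q5,q6; q0-a>q0; q0-b>q0; q0-c>q1; q1-a>q0; q1-b>q0; q1-c>q2; q2-a>q3; q2-b>q0; q2-c>q2; q3-a>q0; q3-b>q4; q3-c>q1; q4-a>q5; q4-b>q6; q4-c>q5; q5-a>q7; q5-b>q4; q5-c>q7; q6-a>q5; q6-b>q6; q6-c>q5; q7-a>q7; q7-b>q4; q7-c>q7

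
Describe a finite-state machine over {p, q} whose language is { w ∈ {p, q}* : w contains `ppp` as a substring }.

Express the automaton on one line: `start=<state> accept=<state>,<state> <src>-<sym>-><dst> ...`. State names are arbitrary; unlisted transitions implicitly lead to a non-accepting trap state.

start=S0 accept=S3 S0-p->S1 S0-q->S0 S1-p->S2 S1-q->S0 S2-p->S3 S2-q->S0 S3-p->S3 S3-q->S3

States S0..S2 record the length of the longest prefix of `ppp` that matches the current input suffix. Reaching S3 means `ppp` has been seen, and we stay there forever. Accept from S3.
A 4-state machine:
        p   q  
>  S0   S1  S0 
   S1   S2  S0 
   S2   S3  S0 
 * S3   S3  S3 
(> = start, * = accepting)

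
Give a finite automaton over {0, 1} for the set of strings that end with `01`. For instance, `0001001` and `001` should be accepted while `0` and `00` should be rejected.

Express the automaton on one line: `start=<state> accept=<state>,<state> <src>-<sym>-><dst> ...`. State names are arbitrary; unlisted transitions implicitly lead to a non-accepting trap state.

start=S0 accept=S2 S0-0->S1 S0-1->S0 S1-0->S1 S1-1->S2 S2-0->S1 S2-1->S0

Let each state record the length of the longest suffix of the input read so far that is also a prefix of `01`. S1 means the last symbol is `0`; S2 means the last 2 symbols are `01`. Accept only at S2, where the string currently ends in `01`.
        0   1  
>  S0   S1  S0 
   S1   S1  S2 
 * S2   S1  S0 
(> = start, * = accepting)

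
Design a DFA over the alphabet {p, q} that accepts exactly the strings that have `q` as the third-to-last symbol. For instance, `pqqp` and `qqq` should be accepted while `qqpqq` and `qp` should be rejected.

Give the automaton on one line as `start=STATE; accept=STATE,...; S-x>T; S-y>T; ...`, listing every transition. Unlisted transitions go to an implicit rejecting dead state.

A DFA must remember the last 3 symbols (since which symbol is third-to-last isn't known until the input ends). Use one state per possible window of the last ≤3 symbols; accept from those whose window starts with `q`.
       p  q 
>  A   B  C 
   B   D  E 
   C   F  G 
   D   H  I 
   E   J  K 
   F   L  M 
   G   N  O 
   H   H  I 
   I   J  K 
   J   L  M 
   K   N  O 
 * L   H  I 
 * M   J  K 
 * N   L  M 
 * O   N  O 
(> = start, * = accepting)

start=A; accept=L,M,N,O; A-p>B; A-q>C; B-p>D; B-q>E; C-p>F; C-q>G; D-p>H; D-q>I; E-p>J; E-q>K; F-p>L; F-q>M; G-p>N; G-q>O; H-p>H; H-q>I; I-p>J; I-q>K; J-p>L; J-q>M; K-p>N; K-q>O; L-p>H; L-q>I; M-p>J; M-q>K; N-p>L; N-q>M; O-p>N; O-q>O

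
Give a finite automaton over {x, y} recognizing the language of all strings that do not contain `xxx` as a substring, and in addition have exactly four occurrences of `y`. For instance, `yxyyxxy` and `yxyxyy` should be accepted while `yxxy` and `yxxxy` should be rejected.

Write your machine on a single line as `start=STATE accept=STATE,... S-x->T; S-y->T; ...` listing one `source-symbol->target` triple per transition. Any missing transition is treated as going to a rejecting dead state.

Run two small machines in parallel and take their product. The first has 4 states tracking partial matches of the forbidden pattern `xxx`; the second has 6 states tracking the count of `y`s, saturating at 5. A product state is a pair (one from each), accepting exactly when both do.
24 states suffice.
          x    y  
>  q0     q1   q2 
   q1     q3   q2 
   q2     q4   q5 
   q3     q6   q2 
   q4     q7   q5 
   q5     q8   q9 
   q6     q6  q10 
   q7    q10   q5 
   q8    q11   q9 
   q9    q12  q13 
   q10   q10  q14 
   q11   q14   q9 
   q12   q15  q13 
 * q13   q16  q17 
   q14   q14  q18 
   q15   q18  q13 
 * q16   q19  q17 
   q17   q20  q17 
   q18   q18  q21 
 * q19   q21  q17 
   q20   q22  q17 
   q21   q21  q23 
   q22   q23  q17 
   q23   q23  q23 
(> = start, * = accepting)

start=q0; accept=q13,q16,q19; q0-x->q1; q0-y->q2; q1-x->q3; q1-y->q2; q2-x->q4; q2-y->q5; q3-x->q6; q3-y->q2; q4-x->q7; q4-y->q5; q5-x->q8; q5-y->q9; q6-x->q6; q6-y->q10; q7-x->q10; q7-y->q5; q8-x->q11; q8-y->q9; q9-x->q12; q9-y->q13; q10-x->q10; q10-y->q14; q11-x->q14; q11-y->q9; q12-x->q15; q12-y->q13; q13-x->q16; q13-y->q17; q14-x->q14; q14-y->q18; q15-x->q18; q15-y->q13; q16-x->q19; q16-y->q17; q17-x->q20; q17-y->q17; q18-x->q18; q18-y->q21; q19-x->q21; q19-y->q17; q20-x->q22; q20-y->q17; q21-x->q21; q21-y->q23; q22-x->q23; q22-y->q17; q23-x->q23; q23-y->q23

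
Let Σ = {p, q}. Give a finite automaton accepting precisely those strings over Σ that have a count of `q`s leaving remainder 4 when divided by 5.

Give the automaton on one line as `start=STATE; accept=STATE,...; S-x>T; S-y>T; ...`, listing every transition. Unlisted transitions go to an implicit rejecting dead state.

The only thing that matters is how many `q`s have appeared, reduced mod 5. Use one state per residue: A for 0, …, E for 4. Reading `q` moves to the next residue; anything else stays put. E is accepting.
With 5 states:
       p  q 
>  A   A  B 
   B   B  C 
   C   C  D 
   D   D  E 
 * E   E  A 
(> = start, * = accepting)

start=A; accept=E; A-p>A; A-q>B; B-p>B; B-q>C; C-p>C; C-q>D; D-p>D; D-q>E; E-p>E; E-q>A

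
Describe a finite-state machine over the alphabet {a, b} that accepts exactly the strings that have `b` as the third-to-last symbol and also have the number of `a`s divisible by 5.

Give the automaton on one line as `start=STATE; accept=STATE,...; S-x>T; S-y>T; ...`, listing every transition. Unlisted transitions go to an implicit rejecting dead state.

Run two small machines in parallel and take their product. The first has 15 states tracking the last 3 symbols read; the second has 5 states tracking the count of `a`s modulo 5. A product state is a pair (one from each), accepting exactly when both do. Equivalent product states are then merged.
          a    b  
>  S0     S1   S2 
   S1     S3   S1 
   S2     S1   S4 
   S3     S5   S3 
   S4     S1   S6 
   S5     S7   S8 
 * S6     S1   S6 
   S7     S0   S9 
   S8    S10   S8 
   S9    S11  S12 
   S10   S13   S9 
   S11    S1  S14 
   S12   S15  S12 
 * S13    S1   S2 
 * S14    S1   S4 
 * S15    S1  S14 
(> = start, * = accepting)

start=S0; accept=S6,S13,S14,S15; S0-a>S1; S0-b>S2; S1-a>S3; S1-b>S1; S2-a>S1; S2-b>S4; S3-a>S5; S3-b>S3; S4-a>S1; S4-b>S6; S5-a>S7; S5-b>S8; S6-a>S1; S6-b>S6; S7-a>S0; S7-b>S9; S8-a>S10; S8-b>S8; S9-a>S11; S9-b>S12; S10-a>S13; S10-b>S9; S11-a>S1; S11-b>S14; S12-a>S15; S12-b>S12; S13-a>S1; S13-b>S2; S14-a>S1; S14-b>S4; S15-a>S1; S15-b>S14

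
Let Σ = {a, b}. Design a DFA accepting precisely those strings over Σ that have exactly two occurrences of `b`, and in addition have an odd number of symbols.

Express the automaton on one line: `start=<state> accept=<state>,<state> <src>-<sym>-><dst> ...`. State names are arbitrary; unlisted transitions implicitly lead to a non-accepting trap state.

Handle the two conditions separately and then intersect. One (4 states) tracks the count of `b`s, saturating at 3; the other (2 states) tracks the input length modulo 2. Each combined state is a pair, one component from each; accept when both components accept. Minimizing collapses redundant product states.
7 states suffice.
        a   b  
>  q0   q1  q2 
   q1   q0  q3 
   q2   q3  q4 
   q3   q2  q5 
   q4   q5  q6 
 * q5   q4  q6 
   q6   q6  q6 
(> = start, * = accepting)

start=q0 accept=q5 q0-a->q1 q0-b->q2 q1-a->q0 q1-b->q3 q2-a->q3 q2-b->q4 q3-a->q2 q3-b->q5 q4-a->q5 q4-b->q6 q5-a->q4 q5-b->q6 q6-a->q6 q6-b->q6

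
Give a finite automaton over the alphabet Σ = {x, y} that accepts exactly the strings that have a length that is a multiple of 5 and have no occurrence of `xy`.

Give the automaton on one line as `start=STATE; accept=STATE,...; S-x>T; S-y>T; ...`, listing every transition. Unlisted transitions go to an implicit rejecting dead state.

start=A; accept=A,K; A-x>B; A-y>C; B-x>D; B-y>E; C-x>D; C-y>F; D-x>G; D-y>E; E-x>E; E-y>E; F-x>G; F-y>H; G-x>I; G-y>E; H-x>I; H-y>J; I-x>K; I-y>E; J-x>K; J-y>A; K-x>B; K-y>E

Run two small machines in parallel and take their product. The first has 5 states tracking the input length modulo 5; the second has 3 states tracking partial matches of the forbidden pattern `xy`. A product state is a pair (one from each), accepting exactly when both do. Minimizing collapses redundant product states.
       x  y 
>* A   B  C 
   B   D  E 
   C   D  F 
   D   G  E 
   E   E  E 
   F   G  H 
   G   I  E 
   H   I  J 
   I   K  E 
   J   K  A 
 * K   B  E 
(> = start, * = accepting)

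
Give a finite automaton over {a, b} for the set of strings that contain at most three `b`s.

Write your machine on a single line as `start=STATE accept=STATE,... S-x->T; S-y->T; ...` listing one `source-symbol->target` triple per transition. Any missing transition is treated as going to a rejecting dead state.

Only the number of `b`s matters, and only up to 4. Make a chain q0 → q1 → q2 → q3 → q4 advanced by each `b` (with q4 absorbing); every other symbol self-loops. The accepting set is {q0, q1, q2, q3}.
        a   b  
>* q0   q0  q1 
 * q1   q1  q2 
 * q2   q2  q3 
 * q3   q3  q4 
   q4   q4  q4 
(> = start, * = accepting)

start=q0; accept=q0,q1,q2,q3; q0-a->q0; q0-b->q1; q1-a->q1; q1-b->q2; q2-a->q2; q2-b->q3; q3-a->q3; q3-b->q4; q4-a->q4; q4-b->q4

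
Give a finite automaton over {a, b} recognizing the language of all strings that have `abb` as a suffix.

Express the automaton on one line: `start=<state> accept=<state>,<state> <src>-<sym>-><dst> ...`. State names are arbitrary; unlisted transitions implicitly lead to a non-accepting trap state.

start=q0 accept=q3 q0-a->q1 q0-b->q0 q1-a->q1 q1-b->q2 q2-a->q1 q2-b->q3 q3-a->q1 q3-b->q0

Remember how much of `abb` the current input suffix matches. State q0 means no match yet; q1 means the last symbol is `a`; q2 means the last 2 symbols are `ab`; q3 means the last 3 symbols are `abb`. Only q3 accepts. On a mismatch, fall back to the longest proper suffix that is still a prefix of `abb`.
With 4 states:
        a   b  
>  q0   q1  q0 
   q1   q1  q2 
   q2   q1  q3 
 * q3   q1  q0 
(> = start, * = accepting)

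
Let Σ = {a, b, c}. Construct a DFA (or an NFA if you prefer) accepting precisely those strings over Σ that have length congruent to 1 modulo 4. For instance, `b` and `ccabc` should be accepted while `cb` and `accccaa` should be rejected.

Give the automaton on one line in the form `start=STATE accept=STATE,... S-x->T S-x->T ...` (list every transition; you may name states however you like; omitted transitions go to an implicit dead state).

Only the length mod 4 matters, so use a 4-cycle: from any state, every input symbol moves to the next state, wrapping q3 back to q0. Mark q1 accepting.
With 4 states:
        a   b   c  
>  q0   q1  q1  q1 
 * q1   q2  q2  q2 
   q2   q3  q3  q3 
   q3   q0  q0  q0 
(> = start, * = accepting)

start=q0 accept=q1 q0-a->q1 q0-b->q1 q0-c->q1 q1-a->q2 q1-b->q2 q1-c->q2 q2-a->q3 q2-b->q3 q2-c->q3 q3-a->q0 q3-b->q0 q3-c->q0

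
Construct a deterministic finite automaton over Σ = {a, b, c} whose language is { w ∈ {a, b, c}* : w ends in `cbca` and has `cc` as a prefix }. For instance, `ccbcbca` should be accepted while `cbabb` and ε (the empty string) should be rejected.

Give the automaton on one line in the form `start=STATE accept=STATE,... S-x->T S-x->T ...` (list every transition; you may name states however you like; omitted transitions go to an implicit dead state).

start=q0 accept=q7 q0-a->q1 q0-b->q1 q0-c->q2 q1-a->q1 q1-b->q1 q1-c->q1 q2-a->q1 q2-b->q1 q2-c->q3 q3-a->q4 q3-b->q5 q3-c->q3 q4-a->q4 q4-b->q4 q4-c->q3 q5-a->q4 q5-b->q4 q5-c->q6 q6-a->q7 q6-b->q5 q6-c->q3 q7-a->q4 q7-b->q4 q7-c->q3

Handle the two conditions separately and then intersect. The first has 5 states tracking how much of the suffix `cbca` has currently been matched; the second has 4 states tracking whether the input so far still matches the prefix `cc`. A product state is a pair (one from each), accepting exactly when both do. Minimizing collapses redundant product states.
An 8-state machine:
        a   b   c  
>  q0   q1  q1  q2 
   q1   q1  q1  q1 
   q2   q1  q1  q3 
   q3   q4  q5  q3 
   q4   q4  q4  q3 
   q5   q4  q4  q6 
   q6   q7  q5  q3 
 * q7   q4  q4  q3 
(> = start, * = accepting)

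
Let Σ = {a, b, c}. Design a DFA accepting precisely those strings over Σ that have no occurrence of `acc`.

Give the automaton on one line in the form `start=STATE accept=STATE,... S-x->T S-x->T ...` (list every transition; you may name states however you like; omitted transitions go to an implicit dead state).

This is the complement of 'contains `acc`'. Use the same substring-matching states — q0 through q3 holding how much of `acc` has just been matched — but flip the accepting set: everything except the trap q3 accepts.
With 4 states:
        a   b   c  
>* q0   q1  q0  q0 
 * q1   q1  q0  q2 
 * q2   q1  q0  q3 
   q3   q3  q3  q3 
(> = start, * = accepting)

start=q0 accept=q0,q1,q2 q0-a->q1 q0-b->q0 q0-c->q0 q1-a->q1 q1-b->q0 q1-c->q2 q2-a->q1 q2-b->q0 q2-c->q3 q3-a->q3 q3-b->q3 q3-c->q3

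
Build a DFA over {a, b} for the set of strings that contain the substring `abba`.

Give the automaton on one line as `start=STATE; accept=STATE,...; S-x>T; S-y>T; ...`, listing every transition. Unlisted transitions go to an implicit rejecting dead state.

Track how much of `abba` has been matched so far: state q0 is no progress, q4 is the absorbing accept state reached once `abba` has occurred. Intermediate states record partial matches; on a mismatch, fall back to the longest reusable overlap.
A 5-state machine:
        a   b  
>  q0   q1  q0 
   q1   q1  q2 
   q2   q1  q3 
   q3   q4  q0 
 * q4   q4  q4 
(> = start, * = accepting)

start=q0; accept=q4; q0-a>q1; q0-b>q0; q1-a>q1; q1-b>q2; q2-a>q1; q2-b>q3; q3-a>q4; q3-b>q0; q4-a>q4; q4-b>q4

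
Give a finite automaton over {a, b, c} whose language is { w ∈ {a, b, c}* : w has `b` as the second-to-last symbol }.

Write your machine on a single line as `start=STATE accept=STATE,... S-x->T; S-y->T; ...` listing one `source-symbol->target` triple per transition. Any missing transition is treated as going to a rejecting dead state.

start=S0; accept=S7,S8,S9; S0-a->S1; S0-b->S2; S0-c->S3; S1-a->S4; S1-b->S5; S1-c->S6; S2-a->S7; S2-b->S8; S2-c->S9; S3-a->S10; S3-b->S11; S3-c->S12; S4-a->S4; S4-b->S5; S4-c->S6; S5-a->S7; S5-b->S8; S5-c->S9; S6-a->S10; S6-b->S11; S6-c->S12; S7-a->S4; S7-b->S5; S7-c->S6; S8-a->S7; S8-b->S8; S8-c->S9; S9-a->S10; S9-b->S11; S9-c->S12; S10-a->S4; S10-b->S5; S10-c->S6; S11-a->S7; S11-b->S8; S11-c->S9; S12-a->S10; S12-b->S11; S12-c->S12

A DFA must remember the last 2 symbols (since which symbol is second-to-last isn't known until the input ends). Use one state per possible window of the last ≤2 symbols; accept from those whose window starts with `b`.
          a    b    c  
>  S0     S1   S2   S3 
   S1     S4   S5   S6 
   S2     S7   S8   S9 
   S3    S10  S11  S12 
   S4     S4   S5   S6 
   S5     S7   S8   S9 
   S6    S10  S11  S12 
 * S7     S4   S5   S6 
 * S8     S7   S8   S9 
 * S9    S10  S11  S12 
   S10    S4   S5   S6 
   S11    S7   S8   S9 
   S12   S10  S11  S12 
(> = start, * = accepting)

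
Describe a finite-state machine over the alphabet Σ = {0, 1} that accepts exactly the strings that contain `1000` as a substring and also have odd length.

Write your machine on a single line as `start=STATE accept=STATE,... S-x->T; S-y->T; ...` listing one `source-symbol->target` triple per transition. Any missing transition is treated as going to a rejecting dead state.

start=q0; accept=q9; q0-0->q1; q0-1->q2; q1-0->q0; q1-1->q3; q2-0->q4; q2-1->q3; q3-0->q5; q3-1->q2; q4-0->q6; q4-1->q2; q5-0->q7; q5-1->q3; q6-0->q8; q6-1->q3; q7-0->q9; q7-1->q2; q8-0->q9; q8-1->q9; q9-0->q8; q9-1->q8

Handle the two conditions separately and then intersect. The first has 5 states tracking whether and how much of `1000` has been seen; the second has 2 states tracking the input length modulo 2. A product state is a pair (one from each), accepting exactly when both do.
        0   1  
>  q0   q1  q2 
   q1   q0  q3 
   q2   q4  q3 
   q3   q5  q2 
   q4   q6  q2 
   q5   q7  q3 
   q6   q8  q3 
   q7   q9  q2 
   q8   q9  q9 
 * q9   q8  q8 
(> = start, * = accepting)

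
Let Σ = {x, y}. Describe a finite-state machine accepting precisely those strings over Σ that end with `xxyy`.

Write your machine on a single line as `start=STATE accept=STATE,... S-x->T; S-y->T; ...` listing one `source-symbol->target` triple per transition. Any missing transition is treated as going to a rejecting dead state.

Remember how much of `xxyy` the current input suffix matches. State q0 means no match yet; q1 means the last symbol is `x`; q2 means the last 2 symbols are `xx`; q3 means the last 3 symbols are `xxy`; q4 means the last 4 symbols are `xxyy`. Only q4 accepts. On a mismatch, fall back to the longest proper suffix that is still a prefix of `xxyy`.
5 states suffice.
        x   y  
>  q0   q1  q0 
   q1   q2  q0 
   q2   q2  q3 
   q3   q1  q4 
 * q4   q1  q0 
(> = start, * = accepting)

start=q0; accept=q4; q0-x->q1; q0-y->q0; q1-x->q2; q1-y->q0; q2-x->q2; q2-y->q3; q3-x->q1; q3-y->q4; q4-x->q1; q4-y->q0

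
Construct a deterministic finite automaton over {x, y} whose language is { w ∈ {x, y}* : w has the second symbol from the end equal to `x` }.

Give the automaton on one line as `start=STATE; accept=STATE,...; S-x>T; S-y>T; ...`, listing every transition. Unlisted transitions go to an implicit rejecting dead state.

start=q0; accept=q3,q4; q0-x>q1; q0-y>q2; q1-x>q3; q1-y>q4; q2-x>q5; q2-y>q6; q3-x>q3; q3-y>q4; q4-x>q5; q4-y>q6; q5-x>q3; q5-y>q4; q6-x>q5; q6-y>q6

A DFA must remember the last 2 symbols (since which symbol is second-to-last isn't known until the input ends). Use one state per possible window of the last ≤2 symbols; accept from those whose window starts with `x`.
With 7 states:
        x   y  
>  q0   q1  q2 
   q1   q3  q4 
   q2   q5  q6 
 * q3   q3  q4 
 * q4   q5  q6 
   q5   q3  q4 
   q6   q5  q6 
(> = start, * = accepting)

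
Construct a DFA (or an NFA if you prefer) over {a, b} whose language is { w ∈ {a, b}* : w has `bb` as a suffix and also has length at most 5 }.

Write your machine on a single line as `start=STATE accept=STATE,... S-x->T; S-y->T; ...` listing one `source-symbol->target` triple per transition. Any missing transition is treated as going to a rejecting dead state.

Run two small machines in parallel and take their product. The first has 3 states tracking how much of the suffix `bb` has currently been matched; the second has 7 states tracking the input length, saturating at 6. A product state is a pair (one from each), accepting exactly when both do.
An 18-state machine:
          a    b  
>  q0     q1   q2 
   q1     q3   q4 
   q2     q3   q5 
   q3     q6   q7 
   q4     q6   q8 
 * q5     q6   q8 
   q6     q9  q10 
   q7     q9  q11 
 * q8     q9  q11 
   q9    q12  q13 
   q10   q12  q14 
 * q11   q12  q14 
   q12   q15  q16 
   q13   q15  q17 
 * q14   q15  q17 
   q15   q15  q16 
   q16   q15  q17 
   q17   q15  q17 
(> = start, * = accepting)

start=q0; accept=q5,q8,q11,q14; q0-a->q1; q0-b->q2; q1-a->q3; q1-b->q4; q2-a->q3; q2-b->q5; q3-a->q6; q3-b->q7; q4-a->q6; q4-b->q8; q5-a->q6; q5-b->q8; q6-a->q9; q6-b->q10; q7-a->q9; q7-b->q11; q8-a->q9; q8-b->q11; q9-a->q12; q9-b->q13; q10-a->q12; q10-b->q14; q11-a->q12; q11-b->q14; q12-a->q15; q12-b->q16; q13-a->q15; q13-b->q17; q14-a->q15; q14-b->q17; q15-a->q15; q15-b->q16; q16-a->q15; q16-b->q17; q17-a->q15; q17-b->q17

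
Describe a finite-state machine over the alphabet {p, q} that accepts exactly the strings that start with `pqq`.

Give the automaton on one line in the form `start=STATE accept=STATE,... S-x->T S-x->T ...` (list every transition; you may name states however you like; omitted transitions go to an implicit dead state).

start=s0 accept=s3 s0-p->s1 s0-q->s4 s1-p->s4 s1-q->s2 s2-p->s4 s2-q->s3 s3-p->s3 s3-q->s3 s4-p->s4 s4-q->s4

Check the first 3 symbols one by one: s0 through s2 record how many have matched `pqq` so far; any wrong symbol goes to the dead state s4. After all 3 match we enter the accepting sink s3.
5 states suffice.
        p   q  
>  s0   s1  s4 
   s1   s4  s2 
   s2   s4  s3 
 * s3   s3  s3 
   s4   s4  s4 
(> = start, * = accepting)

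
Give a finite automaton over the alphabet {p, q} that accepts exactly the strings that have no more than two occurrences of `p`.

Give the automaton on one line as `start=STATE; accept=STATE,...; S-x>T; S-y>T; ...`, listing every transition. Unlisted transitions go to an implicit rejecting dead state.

start=s0; accept=s0,s1,s2; s0-p>s1; s0-q>s0; s1-p>s2; s1-q>s1; s2-p>s3; s2-q>s2; s3-p>s3; s3-q>s3

Only the number of `p`s matters, and only up to 3. Make a chain s0 → s1 → s2 → s3 advanced by each `p` (with s3 absorbing); every other symbol self-loops. The accepting set is {s0, s1, s2}.
With 4 states:
        p   q  
>* s0   s1  s0 
 * s1   s2  s1 
 * s2   s3  s2 
   s3   s3  s3 
(> = start, * = accepting)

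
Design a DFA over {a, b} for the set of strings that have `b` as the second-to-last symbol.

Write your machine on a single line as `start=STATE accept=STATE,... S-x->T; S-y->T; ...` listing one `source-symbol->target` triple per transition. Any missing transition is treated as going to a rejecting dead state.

start=q0; accept=q5,q6; q0-a->q1; q0-b->q2; q1-a->q3; q1-b->q4; q2-a->q5; q2-b->q6; q3-a->q3; q3-b->q4; q4-a->q5; q4-b->q6; q5-a->q3; q5-b->q4; q6-a->q5; q6-b->q6

A DFA must remember the last 2 symbols (since which symbol is second-to-last isn't known until the input ends). Use one state per possible window of the last ≤2 symbols; accept from those whose window starts with `b`.
7 states suffice.
        a   b  
>  q0   q1  q2 
   q1   q3  q4 
   q2   q5  q6 
   q3   q3  q4 
   q4   q5  q6 
 * q5   q3  q4 
 * q6   q5  q6 
(> = start, * = accepting)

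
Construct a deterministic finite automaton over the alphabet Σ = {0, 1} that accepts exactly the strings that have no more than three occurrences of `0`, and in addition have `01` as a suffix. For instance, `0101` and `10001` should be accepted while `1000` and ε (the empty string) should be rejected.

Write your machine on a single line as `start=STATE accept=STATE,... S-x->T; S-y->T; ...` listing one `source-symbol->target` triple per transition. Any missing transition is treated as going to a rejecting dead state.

Run two small machines in parallel and take their product. The first has 5 states tracking the count of `0`s, saturating at 4; the second has 3 states tracking how much of the suffix `01` has currently been matched. A product state is a pair (one from each), accepting exactly when both do. After merging equivalent states the machine shrinks.
A 10-state machine:
        0   1  
>  q0   q1  q0 
   q1   q2  q3 
   q2   q4  q5 
 * q3   q2  q6 
   q4   q7  q8 
 * q5   q4  q9 
   q6   q2  q6 
   q7   q7  q7 
 * q8   q7  q7 
   q9   q4  q9 
(> = start, * = accepting)

start=q0; accept=q3,q5,q8; q0-0->q1; q0-1->q0; q1-0->q2; q1-1->q3; q2-0->q4; q2-1->q5; q3-0->q2; q3-1->q6; q4-0->q7; q4-1->q8; q5-0->q4; q5-1->q9; q6-0->q2; q6-1->q6; q7-0->q7; q7-1->q7; q8-0->q7; q8-1->q7; q9-0->q4; q9-1->q9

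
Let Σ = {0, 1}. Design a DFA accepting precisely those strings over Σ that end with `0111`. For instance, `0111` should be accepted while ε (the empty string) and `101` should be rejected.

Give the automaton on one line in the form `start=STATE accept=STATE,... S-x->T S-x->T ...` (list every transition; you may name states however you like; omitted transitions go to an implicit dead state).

start=q0 accept=q4 q0-0->q1 q0-1->q0 q1-0->q1 q1-1->q2 q2-0->q1 q2-1->q3 q3-0->q1 q3-1->q4 q4-0->q1 q4-1->q0

Remember how much of `0111` the current input suffix matches. State q0 means no match yet; q1 means the last symbol is `0`; q2 means the last 2 symbols are `01`; q3 means the last 3 symbols are `011`; q4 means the last 4 symbols are `0111`. Only q4 accepts. On a mismatch, fall back to the longest proper suffix that is still a prefix of `0111`.
A 5-state machine:
        0   1  
>  q0   q1  q0 
   q1   q1  q2 
   q2   q1  q3 
   q3   q1  q4 
 * q4   q1  q0 
(> = start, * = accepting)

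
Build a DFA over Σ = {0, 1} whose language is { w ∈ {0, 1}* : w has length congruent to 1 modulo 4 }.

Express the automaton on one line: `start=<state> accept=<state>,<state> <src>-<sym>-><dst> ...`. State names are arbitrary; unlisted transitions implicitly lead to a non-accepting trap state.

Count input length modulo 4: every symbol advances one step around the cycle s0 → s1 → s2 → s3 → s0. Accept at s1.
4 states suffice.
        0   1  
>  s0   s1  s1 
 * s1   s2  s2 
   s2   s3  s3 
   s3   s0  s0 
(> = start, * = accepting)

start=s0 accept=s1 s0-0->s1 s0-1->s1 s1-0->s2 s1-1->s2 s2-0->s3 s2-1->s3 s3-0->s0 s3-1->s0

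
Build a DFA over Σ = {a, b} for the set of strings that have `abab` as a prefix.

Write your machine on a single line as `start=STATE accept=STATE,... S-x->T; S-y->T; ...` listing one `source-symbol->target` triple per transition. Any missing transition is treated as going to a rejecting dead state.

start=S0; accept=S4; S0-a->S1; S0-b->S5; S1-a->S5; S1-b->S2; S2-a->S3; S2-b->S5; S3-a->S5; S3-b->S4; S4-a->S4; S4-b->S4; S5-a->S5; S5-b->S5

Walk along `abab` while the input agrees: from S0 take `a` to S1, and so on. Any deviation drops to the rejecting sink S5. Once S4 is reached the prefix is confirmed and every continuation is accepted.
6 states suffice.
        a   b  
>  S0   S1  S5 
   S1   S5  S2 
   S2   S3  S5 
   S3   S5  S4 
 * S4   S4  S4 
   S5   S5  S5 
(> = start, * = accepting)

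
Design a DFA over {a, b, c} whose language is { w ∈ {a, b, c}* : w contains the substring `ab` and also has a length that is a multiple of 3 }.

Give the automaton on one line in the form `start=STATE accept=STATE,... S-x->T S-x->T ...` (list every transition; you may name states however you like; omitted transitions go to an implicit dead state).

start=s0 accept=s7 s0-a->s1 s0-b->s2 s0-c->s2 s1-a->s3 s1-b->s4 s1-c->s5 s2-a->s3 s2-b->s5 s2-c->s5 s3-a->s6 s3-b->s7 s3-c->s0 s4-a->s7 s4-b->s7 s4-c->s7 s5-a->s6 s5-b->s0 s5-c->s0 s6-a->s1 s6-b->s8 s6-c->s2 s7-a->s8 s7-b->s8 s7-c->s8 s8-a->s4 s8-b->s4 s8-c->s4

Handle the two conditions separately and then intersect. One (3 states) tracks whether and how much of `ab` has been seen; the other (3 states) tracks the input length modulo 3. Each combined state is a pair, one component from each; accept when both components accept.
A 9-state machine:
        a   b   c  
>  s0   s1  s2  s2 
   s1   s3  s4  s5 
   s2   s3  s5  s5 
   s3   s6  s7  s0 
   s4   s7  s7  s7 
   s5   s6  s0  s0 
   s6   s1  s8  s2 
 * s7   s8  s8  s8 
   s8   s4  s4  s4 
(> = start, * = accepting)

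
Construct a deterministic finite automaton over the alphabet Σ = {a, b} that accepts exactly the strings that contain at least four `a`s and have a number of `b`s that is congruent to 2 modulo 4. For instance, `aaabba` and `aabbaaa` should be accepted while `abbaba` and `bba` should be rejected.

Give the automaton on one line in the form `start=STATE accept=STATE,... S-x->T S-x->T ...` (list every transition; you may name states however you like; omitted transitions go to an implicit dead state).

start=S0 accept=S19,S21 S0-a->S1 S0-b->S2 S1-a->S3 S1-b->S4 S2-a->S4 S2-b->S5 S3-a->S6 S3-b->S7 S4-a->S7 S4-b->S8 S5-a->S8 S5-b->S9 S6-a->S10 S6-b->S11 S7-a->S11 S7-b->S12 S8-a->S12 S8-b->S13 S9-a->S13 S9-b->S0 S10-a->S14 S10-b->S15 S11-a->S15 S11-b->S16 S12-a->S16 S12-b->S17 S13-a->S17 S13-b->S1 S14-a->S14 S14-b->S18 S15-a->S18 S15-b->S19 S16-a->S19 S16-b->S20 S17-a->S20 S17-b->S3 S18-a->S18 S18-b->S21 S19-a->S21 S19-b->S22 S20-a->S22 S20-b->S6 S21-a->S21 S21-b->S23 S22-a->S23 S22-b->S10 S23-a->S23 S23-b->S14

Run two small machines in parallel and take their product. One (6 states) tracks the count of `a`s, saturating at 5; the other (4 states) tracks the count of `b`s modulo 4. Each combined state is a pair, one component from each; accept when both components accept.
          a    b  
>  S0     S1   S2 
   S1     S3   S4 
   S2     S4   S5 
   S3     S6   S7 
   S4     S7   S8 
   S5     S8   S9 
   S6    S10  S11 
   S7    S11  S12 
   S8    S12  S13 
   S9    S13   S0 
   S10   S14  S15 
   S11   S15  S16 
   S12   S16  S17 
   S13   S17   S1 
   S14   S14  S18 
   S15   S18  S19 
   S16   S19  S20 
   S17   S20   S3 
   S18   S18  S21 
 * S19   S21  S22 
   S20   S22   S6 
 * S21   S21  S23 
   S22   S23  S10 
   S23   S23  S14 
(> = start, * = accepting)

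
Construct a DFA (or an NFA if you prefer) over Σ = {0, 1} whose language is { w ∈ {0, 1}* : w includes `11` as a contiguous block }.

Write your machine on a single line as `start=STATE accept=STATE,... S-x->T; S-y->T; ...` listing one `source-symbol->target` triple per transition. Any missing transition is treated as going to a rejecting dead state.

States q0..q1 record the length of the longest prefix of `11` that matches the current input suffix. Reaching q2 means `11` has been seen, and we stay there forever. Accept from q2.
3 states suffice.
        0   1  
>  q0   q0  q1 
   q1   q0  q2 
 * q2   q2  q2 
(> = start, * = accepting)

start=q0; accept=q2; q0-0->q0; q0-1->q1; q1-0->q0; q1-1->q2; q2-0->q2; q2-1->q2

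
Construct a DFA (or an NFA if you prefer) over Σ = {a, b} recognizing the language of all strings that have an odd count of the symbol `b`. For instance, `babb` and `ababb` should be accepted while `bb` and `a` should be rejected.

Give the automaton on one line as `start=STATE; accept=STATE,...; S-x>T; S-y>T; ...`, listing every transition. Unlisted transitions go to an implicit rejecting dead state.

start=s0; accept=s1; s0-a>s0; s0-b>s1; s1-a>s1; s1-b>s0

Keep the running count of `b`s modulo 2: each `b` advances along the cycle s0 → s1 → s0 while other symbols loop. Accept at s1.
A 2-state machine:
        a   b  
>  s0   s0  s1 
 * s1   s1  s0 
(> = start, * = accepting)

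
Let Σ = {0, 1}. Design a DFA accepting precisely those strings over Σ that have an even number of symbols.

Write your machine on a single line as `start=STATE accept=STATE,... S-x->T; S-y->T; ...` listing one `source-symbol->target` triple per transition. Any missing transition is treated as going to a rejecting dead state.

start=A; accept=A; A-0->B; A-1->B; B-0->A; B-1->A

Only the length mod 2 matters, so use a 2-cycle: from any state, every input symbol moves to the next state, wrapping B back to A. Mark A accepting.
       0  1 
>* A   B  B 
   B   A  A 
(> = start, * = accepting)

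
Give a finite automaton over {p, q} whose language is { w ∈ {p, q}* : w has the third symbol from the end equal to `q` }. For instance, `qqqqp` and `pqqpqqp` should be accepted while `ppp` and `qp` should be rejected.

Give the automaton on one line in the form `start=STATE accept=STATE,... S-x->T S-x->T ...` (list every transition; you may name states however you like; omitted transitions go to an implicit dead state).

start=A accept=L,M,N,O A-p->B A-q->C B-p->D B-q->E C-p->F C-q->G D-p->H D-q->I E-p->J E-q->K F-p->L F-q->M G-p->N G-q->O H-p->H H-q->I I-p->J I-q->K J-p->L J-q->M K-p->N K-q->O L-p->H L-q->I M-p->J M-q->K N-p->L N-q->M O-p->N O-q->O

A DFA must remember the last 3 symbols (since which symbol is third-to-last isn't known until the input ends). Use one state per possible window of the last ≤3 symbols; accept from those whose window starts with `q`.
A 15-state machine:
       p  q 
>  A   B  C 
   B   D  E 
   C   F  G 
   D   H  I 
   E   J  K 
   F   L  M 
   G   N  O 
   H   H  I 
   I   J  K 
   J   L  M 
   K   N  O 
 * L   H  I 
 * M   J  K 
 * N   L  M 
 * O   N  O 
(> = start, * = accepting)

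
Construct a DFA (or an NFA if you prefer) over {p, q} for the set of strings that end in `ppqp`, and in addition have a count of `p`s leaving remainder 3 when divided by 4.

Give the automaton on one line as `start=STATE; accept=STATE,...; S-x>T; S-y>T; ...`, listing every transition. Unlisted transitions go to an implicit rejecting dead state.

start=s0; accept=s9; s0-p>s1; s0-q>s0; s1-p>s2; s1-q>s3; s2-p>s4; s2-q>s5; s3-p>s6; s3-q>s3; s4-p>s7; s4-q>s8; s5-p>s9; s5-q>s10; s6-p>s4; s6-q>s10; s7-p>s11; s7-q>s12; s8-p>s13; s8-q>s14; s9-p>s7; s9-q>s14; s10-p>s15; s10-q>s10; s11-p>s2; s11-q>s16; s12-p>s17; s12-q>s0; s13-p>s11; s13-q>s0; s14-p>s18; s14-q>s14; s15-p>s7; s15-q>s14; s16-p>s19; s16-q>s3; s17-p>s2; s17-q>s3; s18-p>s11; s18-q>s0; s19-p>s4; s19-q>s10

Handle the two conditions separately and then intersect. One (5 states) tracks how much of the suffix `ppqp` has currently been matched; the other (4 states) tracks the count of `p`s modulo 4. Each combined state is a pair, one component from each; accept when both components accept.
          p    q  
>  s0     s1   s0 
   s1     s2   s3 
   s2     s4   s5 
   s3     s6   s3 
   s4     s7   s8 
   s5     s9  s10 
   s6     s4  s10 
   s7    s11  s12 
   s8    s13  s14 
 * s9     s7  s14 
   s10   s15  s10 
   s11    s2  s16 
   s12   s17   s0 
   s13   s11   s0 
   s14   s18  s14 
   s15    s7  s14 
   s16   s19   s3 
   s17    s2   s3 
   s18   s11   s0 
   s19    s4  s10 
(> = start, * = accepting)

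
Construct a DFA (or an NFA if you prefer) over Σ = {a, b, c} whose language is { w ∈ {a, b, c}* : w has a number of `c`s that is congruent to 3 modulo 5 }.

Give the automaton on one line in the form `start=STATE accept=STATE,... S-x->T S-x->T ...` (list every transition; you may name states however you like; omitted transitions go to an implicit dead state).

start=q0 accept=q3 q0-a->q0 q0-b->q0 q0-c->q1 q1-a->q1 q1-b->q1 q1-c->q2 q2-a->q2 q2-b->q2 q2-c->q3 q3-a->q3 q3-b->q3 q3-c->q4 q4-a->q4 q4-b->q4 q4-c->q0

Keep the running count of `c`s modulo 5: each `c` advances along the cycle q0 → q1 → q2 → q3 → q4 → q0 while other symbols loop. Accept at q3.
A 5-state machine:
        a   b   c  
>  q0   q0  q0  q1 
   q1   q1  q1  q2 
   q2   q2  q2  q3 
 * q3   q3  q3  q4 
   q4   q4  q4  q0 
(> = start, * = accepting)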